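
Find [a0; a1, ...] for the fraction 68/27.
[2; 1, 1, 13]

Euclidean algorithm steps:
68 = 2 × 27 + 14
27 = 1 × 14 + 13
14 = 1 × 13 + 1
13 = 13 × 1 + 0
Continued fraction: [2; 1, 1, 13]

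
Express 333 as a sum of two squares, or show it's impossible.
3² + 18² (a=3, b=18)

Factorization: 333 = 3^2 × 37
By Fermat: n is sum of two squares iff every prime p ≡ 3 (mod 4) appears to even power.
All primes ≡ 3 (mod 4) appear to even power.
Search a = 0, 1, 2, … for 333 - a² a perfect square: first hit at a = 3: 333 - 9 = 324 = 18².
333 = 3² + 18² = 9 + 324 ✓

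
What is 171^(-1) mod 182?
33

gcd(171, 182) = 1, so the inverse exists.
Extended Euclidean algorithm on (182, 171):
182 = 1 × 171 + 11  ⟹  11 = (1)·182 + (-1)·171
171 = 15 × 11 + 6  ⟹  6 = (-15)·182 + (16)·171
11 = 1 × 6 + 5  ⟹  5 = (16)·182 + (-17)·171
6 = 1 × 5 + 1  ⟹  1 = (-31)·182 + (33)·171
So (33)·171 ≡ 1 (mod 182), i.e. 171^(-1) ≡ 33 (mod 182).
Check: 171 × 33 = 5643 ≡ 1 (mod 182)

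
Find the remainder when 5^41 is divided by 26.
5

Repeated squaring. Binary of 41 = 101001.
5^1 ≡ 5 (mod 26); 5^2 ≡ 25 (mod 26); 5^4 ≡ 1 (mod 26); 5^8 ≡ 1 (mod 26); 5^16 ≡ 1 (mod 26); 5^32 ≡ 1 (mod 26)
5^41 = 5^1 × 5^8 × 5^32 ≡ 5 (mod 26)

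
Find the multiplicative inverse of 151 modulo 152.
151

gcd(151, 152) = 1, so the inverse exists.
Extended Euclidean algorithm on (152, 151):
152 = 1 × 151 + 1  ⟹  1 = (1)·152 + (-1)·151
So (-1)·151 ≡ 1 (mod 152), i.e. 151^(-1) ≡ -1 ≡ 151 (mod 152).
Check: 151 × 151 = 22801 ≡ 1 (mod 152)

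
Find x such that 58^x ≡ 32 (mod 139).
109

Baby-step giant-step with step n = ⌈√139⌉ = 12.
Baby steps 58^j mod 139 (j:value) for j=0..11: 0:1, 1:58, 2:28, 3:95, 4:89, 5:19, 6:129, 7:115, 8:137, 9:23, 10:83, 11:88.
Giant-step multiplier: 58^(-12) ≡ 58^(138-12) = 58^126 ≡ 57 (mod 139).
Giant steps γ_i = 32·57^i mod 139: γ_0=32, γ_1=17, γ_2=135, γ_3=50, γ_4=70, γ_5=98, γ_6=26, γ_7=92, γ_8=101, γ_9=58 (in table at j=1).
x = i·n + j = 9·12 + 1 = 109.
Check: 58^109 ≡ 32 (mod 139).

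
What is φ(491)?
490

491 = 491
φ(n) = n × ∏(1 - 1/p) for each prime p dividing n
φ(491) = 491 × (1 - 1/491) = 490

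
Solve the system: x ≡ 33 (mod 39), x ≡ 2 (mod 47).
1788

Using Chinese Remainder Theorem:
M = 39 × 47 = 1833
M1 = 47, M2 = 39
y1 = 47^(-1) mod 39 = 5
y2 = 39^(-1) mod 47 = 41
x = (33×47×5 + 2×39×41) mod 1833 = 1788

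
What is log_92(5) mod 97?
49

Baby-step giant-step with step n = ⌈√97⌉ = 10.
Baby steps 92^j mod 97 (j:value) for j=0..9: 0:1, 1:92, 2:25, 3:69, 4:43, 5:76, 6:8, 7:57, 8:6, 9:67.
Giant-step multiplier: 92^(-10) ≡ 92^(96-10) = 92^86 ≡ 11 (mod 97).
Giant steps γ_i = 5·11^i mod 97: γ_0=5, γ_1=55, γ_2=23, γ_3=59, γ_4=67 (in table at j=9).
x = i·n + j = 4·10 + 9 = 49.
Check: 92^49 ≡ 5 (mod 97).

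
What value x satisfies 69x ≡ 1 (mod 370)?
59

gcd(69, 370) = 1, so the inverse exists.
Extended Euclidean algorithm on (370, 69):
370 = 5 × 69 + 25  ⟹  25 = (1)·370 + (-5)·69
69 = 2 × 25 + 19  ⟹  19 = (-2)·370 + (11)·69
25 = 1 × 19 + 6  ⟹  6 = (3)·370 + (-16)·69
19 = 3 × 6 + 1  ⟹  1 = (-11)·370 + (59)·69
So (59)·69 ≡ 1 (mod 370), i.e. 69^(-1) ≡ 59 (mod 370).
Check: 69 × 59 = 4071 ≡ 1 (mod 370)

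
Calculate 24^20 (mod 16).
0

Repeated squaring. Binary of 20 = 10100.
24^1 ≡ 8 (mod 16); 24^2 ≡ 0 (mod 16); 24^4 ≡ 0 (mod 16); 24^8 ≡ 0 (mod 16); 24^16 ≡ 0 (mod 16)
24^20 = 24^4 × 24^16 ≡ 0 (mod 16)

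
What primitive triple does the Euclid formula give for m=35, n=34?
(69, 2380, 2381)

Euclid's formula: a = m² - n², b = 2mn, c = m² + n²
m = 35, n = 34
a = 35² - 34² = 1225 - 1156 = 69
b = 2 × 35 × 34 = 2380
c = 35² + 34² = 1225 + 1156 = 2381
Verification: 69² + 2380² = 4761 + 5664400 = 5669161 = 2381² ✓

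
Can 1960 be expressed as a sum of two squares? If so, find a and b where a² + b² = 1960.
14² + 42² (a=14, b=42)

Factorization: 1960 = 2^3 × 5 × 7^2
By Fermat: n is sum of two squares iff every prime p ≡ 3 (mod 4) appears to even power.
All primes ≡ 3 (mod 4) appear to even power.
Search a = 0, 1, 2, … for 1960 - a² a perfect square: first hit at a = 14: 1960 - 196 = 1764 = 42².
1960 = 14² + 42² = 196 + 1764 ✓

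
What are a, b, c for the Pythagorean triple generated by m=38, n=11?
(1323, 836, 1565)

Euclid's formula: a = m² - n², b = 2mn, c = m² + n²
m = 38, n = 11
a = 38² - 11² = 1444 - 121 = 1323
b = 2 × 38 × 11 = 836
c = 38² + 11² = 1444 + 121 = 1565
Verification: 1323² + 836² = 1750329 + 698896 = 2449225 = 1565² ✓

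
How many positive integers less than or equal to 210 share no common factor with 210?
48

210 = 2 × 3 × 5 × 7
φ(n) = n × ∏(1 - 1/p) for each prime p dividing n
φ(210) = 210 × (1 - 1/2) × (1 - 1/3) × (1 - 1/5) × (1 - 1/7) = 48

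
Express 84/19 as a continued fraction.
[4; 2, 2, 1, 2]

Euclidean algorithm steps:
84 = 4 × 19 + 8
19 = 2 × 8 + 3
8 = 2 × 3 + 2
3 = 1 × 2 + 1
2 = 2 × 1 + 0
Continued fraction: [4; 2, 2, 1, 2]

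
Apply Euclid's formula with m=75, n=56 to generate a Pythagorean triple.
(2489, 8400, 8761)

Euclid's formula: a = m² - n², b = 2mn, c = m² + n²
m = 75, n = 56
a = 75² - 56² = 5625 - 3136 = 2489
b = 2 × 75 × 56 = 8400
c = 75² + 56² = 5625 + 3136 = 8761
Verification: 2489² + 8400² = 6195121 + 70560000 = 76755121 = 8761² ✓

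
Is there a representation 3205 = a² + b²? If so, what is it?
17² + 54² (a=17, b=54)

Factorization: 3205 = 5 × 641
By Fermat: n is sum of two squares iff every prime p ≡ 3 (mod 4) appears to even power.
All primes ≡ 3 (mod 4) appear to even power.
Search a = 0, 1, 2, … for 3205 - a² a perfect square: first hit at a = 17: 3205 - 289 = 2916 = 54².
3205 = 17² + 54² = 289 + 2916 ✓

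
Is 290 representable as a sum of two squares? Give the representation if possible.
1² + 17² (a=1, b=17)

Factorization: 290 = 2 × 5 × 29
By Fermat: n is sum of two squares iff every prime p ≡ 3 (mod 4) appears to even power.
All primes ≡ 3 (mod 4) appear to even power.
Search a = 0, 1, 2, … for 290 - a² a perfect square: first hit at a = 1: 290 - 1 = 289 = 17².
290 = 1² + 17² = 1 + 289 ✓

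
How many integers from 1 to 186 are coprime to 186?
60

186 = 2 × 3 × 31
φ(n) = n × ∏(1 - 1/p) for each prime p dividing n
φ(186) = 186 × (1 - 1/2) × (1 - 1/3) × (1 - 1/31) = 60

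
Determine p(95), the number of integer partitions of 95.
104651419

p(n) counts ways to write n as a sum of positive integers (order ignored).
Euler's pentagonal recurrence: p(k) = p(k-1) + p(k-2) - p(k-5) - p(k-7) + p(k-12) + p(k-15) - ... (offsets j(3j∓1)/2, signs ++--, p(0)=1, p(<0)=0).
DP table for k = 0..94: p(0)=1, p(1)=1, p(2)=2, p(3)=3, p(4)=5, p(5)=7, p(6)=11, p(7)=15, p(8)=22, p(9)=30, p(10)=42, p(11)=56, p(12)=77, p(13)=101, p(14)=135, p(15)=176, p(16)=231, p(17)=297, p(18)=385, p(19)=490, p(20)=627, p(21)=792, p(22)=1002, p(23)=1255, p(24)=1575, p(25)=1958, p(26)=2436, p(27)=3010, p(28)=3718, p(29)=4565, p(30)=5604, p(31)=6842, p(32)=8349, p(33)=10143, p(34)=12310, p(35)=14883, p(36)=17977, p(37)=21637, p(38)=26015, p(39)=31185, p(40)=37338, p(41)=44583, p(42)=53174, p(43)=63261, p(44)=75175, p(45)=89134, p(46)=105558, p(47)=124754, p(48)=147273, p(49)=173525, p(50)=204226, p(51)=239943, p(52)=281589, p(53)=329931, p(54)=386155, p(55)=451276, p(56)=526823, p(57)=614154, p(58)=715220, p(59)=831820, p(60)=966467, p(61)=1121505, p(62)=1300156, p(63)=1505499, p(64)=1741630, p(65)=2012558, p(66)=2323520, p(67)=2679689, p(68)=3087735, p(69)=3554345, p(70)=4087968, p(71)=4697205, p(72)=5392783, p(73)=6185689, p(74)=7089500, p(75)=8118264, p(76)=9289091, p(77)=10619863, p(78)=12132164, p(79)=13848650, p(80)=15796476, p(81)=18004327, p(82)=20506255, p(83)=23338469, p(84)=26543660, p(85)=30167357, p(86)=34262962, p(87)=38887673, p(88)=44108109, p(89)=49995925, p(90)=56634173, p(91)=64112359, p(92)=72533807, p(93)=82010177, p(94)=92669720.
Final step: p(95) = p(94) + p(93) - p(90) - p(88) + p(83) + p(80) - p(73) - p(69) + p(60) + p(55) - p(44) - p(38) + p(25) + p(18) - p(3)
= 92669720 + 82010177 - 56634173 - 44108109 + 23338469 + 15796476 - 6185689 - 3554345 + 966467 + 451276 - 75175 - 26015 + 1958 + 385 - 3
= 104651419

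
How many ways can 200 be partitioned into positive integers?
3972999029388

p(n) counts ways to write n as a sum of positive integers (order ignored).
Euler's pentagonal recurrence: p(k) = p(k-1) + p(k-2) - p(k-5) - p(k-7) + p(k-12) + p(k-15) - ... (offsets j(3j∓1)/2, signs ++--, p(0)=1, p(<0)=0).
DP table for k = 0..199: p(0)=1, p(1)=1, p(2)=2, p(3)=3, p(4)=5, p(5)=7, p(6)=11, p(7)=15, p(8)=22, p(9)=30, p(10)=42, p(11)=56, p(12)=77, p(13)=101, p(14)=135, p(15)=176, p(16)=231, p(17)=297, p(18)=385, p(19)=490, p(20)=627, p(21)=792, p(22)=1002, p(23)=1255, p(24)=1575, p(25)=1958, p(26)=2436, p(27)=3010, p(28)=3718, p(29)=4565, p(30)=5604, p(31)=6842, p(32)=8349, p(33)=10143, p(34)=12310, p(35)=14883, p(36)=17977, p(37)=21637, p(38)=26015, p(39)=31185, p(40)=37338, p(41)=44583, p(42)=53174, p(43)=63261, p(44)=75175, p(45)=89134, p(46)=105558, p(47)=124754, p(48)=147273, p(49)=173525, p(50)=204226, p(51)=239943, p(52)=281589, p(53)=329931, p(54)=386155, p(55)=451276, p(56)=526823, p(57)=614154, p(58)=715220, p(59)=831820, p(60)=966467, p(61)=1121505, p(62)=1300156, p(63)=1505499, p(64)=1741630, p(65)=2012558, p(66)=2323520, p(67)=2679689, p(68)=3087735, p(69)=3554345, p(70)=4087968, p(71)=4697205, p(72)=5392783, p(73)=6185689, p(74)=7089500, p(75)=8118264, p(76)=9289091, p(77)=10619863, p(78)=12132164, p(79)=13848650, p(80)=15796476, p(81)=18004327, p(82)=20506255, p(83)=23338469, p(84)=26543660, p(85)=30167357, p(86)=34262962, p(87)=38887673, p(88)=44108109, p(89)=49995925, p(90)=56634173, p(91)=64112359, p(92)=72533807, p(93)=82010177, p(94)=92669720, p(95)=104651419, p(96)=118114304, p(97)=133230930, p(98)=150198136, p(99)=169229875, p(100)=190569292, p(101)=214481126, p(102)=241265379, p(103)=271248950, p(104)=304801365, p(105)=342325709, p(106)=384276336, p(107)=431149389, p(108)=483502844, p(109)=541946240, p(110)=607163746, p(111)=679903203, p(112)=761002156, p(113)=851376628, p(114)=952050665, p(115)=1064144451, p(116)=1188908248, p(117)=1327710076, p(118)=1482074143, p(119)=1653668665, p(120)=1844349560, p(121)=2056148051, p(122)=2291320912, p(123)=2552338241, p(124)=2841940500, p(125)=3163127352, p(126)=3519222692, p(127)=3913864295, p(128)=4351078600, p(129)=4835271870, p(130)=5371315400, p(131)=5964539504, p(132)=6620830889, p(133)=7346629512, p(134)=8149040695, p(135)=9035836076, p(136)=10015581680, p(137)=11097645016, p(138)=12292341831, p(139)=13610949895, p(140)=15065878135, p(141)=16670689208, p(142)=18440293320, p(143)=20390982757, p(144)=22540654445, p(145)=24908858009, p(146)=27517052599, p(147)=30388671978, p(148)=33549419497, p(149)=37027355200, p(150)=40853235313, p(151)=45060624582, p(152)=49686288421, p(153)=54770336324, p(154)=60356673280, p(155)=66493182097, p(156)=73232243759, p(157)=80630964769, p(158)=88751778802, p(159)=97662728555, p(160)=107438159466, p(161)=118159068427, p(162)=129913904637, p(163)=142798995930, p(164)=156919475295, p(165)=172389800255, p(166)=189334822579, p(167)=207890420102, p(168)=228204732751, p(169)=250438925115, p(170)=274768617130, p(171)=301384802048, p(172)=330495499613, p(173)=362326859895, p(174)=397125074750, p(175)=435157697830, p(176)=476715857290, p(177)=522115831195, p(178)=571701605655, p(179)=625846753120, p(180)=684957390936, p(181)=749474411781, p(182)=819876908323, p(183)=896684817527, p(184)=980462880430, p(185)=1071823774337, p(186)=1171432692373, p(187)=1280011042268, p(188)=1398341745571, p(189)=1527273599625, p(190)=1667727404093, p(191)=1820701100652, p(192)=1987276856363, p(193)=2168627105469, p(194)=2366022741845, p(195)=2580840212973, p(196)=2814570987591, p(197)=3068829878530, p(198)=3345365983698, p(199)=3646072432125.
Final step: p(200) = p(199) + p(198) - p(195) - p(193) + p(188) + p(185) - p(178) - p(174) + p(165) + p(160) - p(149) - p(143) + p(130) + p(123) - p(108) - p(100) + p(83) + p(74) - p(55) - p(45) + p(24) + p(13)
= 3646072432125 + 3345365983698 - 2580840212973 - 2168627105469 + 1398341745571 + 1071823774337 - 571701605655 - 397125074750 + 172389800255 + 107438159466 - 37027355200 - 20390982757 + 5371315400 + 2552338241 - 483502844 - 190569292 + 23338469 + 7089500 - 451276 - 89134 + 1575 + 101
= 3972999029388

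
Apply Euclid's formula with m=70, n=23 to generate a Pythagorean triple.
(4371, 3220, 5429)

Euclid's formula: a = m² - n², b = 2mn, c = m² + n²
m = 70, n = 23
a = 70² - 23² = 4900 - 529 = 4371
b = 2 × 70 × 23 = 3220
c = 70² + 23² = 4900 + 529 = 5429
Verification: 4371² + 3220² = 19105641 + 10368400 = 29474041 = 5429² ✓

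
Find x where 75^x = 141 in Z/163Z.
69

Baby-step giant-step with step n = ⌈√163⌉ = 13.
Baby steps 75^j mod 163 (j:value) for j=0..12: 0:1, 1:75, 2:83, 3:31, 4:43, 5:128, 6:146, 7:29, 8:56, 9:125, 10:84, 11:106, 12:126.
Giant-step multiplier: 75^(-13) ≡ 75^(162-13) = 75^149 ≡ 122 (mod 163).
Giant steps γ_i = 141·122^i mod 163: γ_0=141, γ_1=87, γ_2=19, γ_3=36, γ_4=154, γ_5=43 (in table at j=4).
x = i·n + j = 5·13 + 4 = 69.
Check: 75^69 ≡ 141 (mod 163).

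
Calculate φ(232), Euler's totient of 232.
112

232 = 2^3 × 29
φ(n) = n × ∏(1 - 1/p) for each prime p dividing n
φ(232) = 232 × (1 - 1/2) × (1 - 1/29) = 112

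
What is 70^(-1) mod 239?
140

gcd(70, 239) = 1, so the inverse exists.
Extended Euclidean algorithm on (239, 70):
239 = 3 × 70 + 29  ⟹  29 = (1)·239 + (-3)·70
70 = 2 × 29 + 12  ⟹  12 = (-2)·239 + (7)·70
29 = 2 × 12 + 5  ⟹  5 = (5)·239 + (-17)·70
12 = 2 × 5 + 2  ⟹  2 = (-12)·239 + (41)·70
5 = 2 × 2 + 1  ⟹  1 = (29)·239 + (-99)·70
So (-99)·70 ≡ 1 (mod 239), i.e. 70^(-1) ≡ -99 ≡ 140 (mod 239).
Check: 70 × 140 = 9800 ≡ 1 (mod 239)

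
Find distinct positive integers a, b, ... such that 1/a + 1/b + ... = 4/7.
1/2 + 1/14

Greedy algorithm:
4/7: ceiling(7/4) = 2, use 1/2
1/14: ceiling(14/1) = 14, use 1/14
Result: 4/7 = 1/2 + 1/14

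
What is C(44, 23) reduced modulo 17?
12

Using Lucas' theorem:
Write n=44 and k=23 in base 17:
n in base 17: [2, 10]
k in base 17: [1, 6]
C(44,23) mod 17 = ∏ C(n_i, k_i) mod 17
Digit binomials (mod 17): C(2,1) = 2; C(10,6) = 210 ≡ 6
Product: 2 × 6 = 12 ≡ 12 (mod 17)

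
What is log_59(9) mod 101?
22

Baby-step giant-step with step n = ⌈√101⌉ = 11.
Baby steps 59^j mod 101 (j:value) for j=0..10: 0:1, 1:59, 2:47, 3:46, 4:88, 5:41, 6:96, 7:8, 8:68, 9:73, 10:65.
Giant-step multiplier: 59^(-11) ≡ 59^(100-11) = 59^89 ≡ 67 (mod 101).
Giant steps γ_i = 9·67^i mod 101: γ_0=9, γ_1=98, γ_2=1 (in table at j=0).
x = i·n + j = 2·11 + 0 = 22.
Check: 59^22 ≡ 9 (mod 101).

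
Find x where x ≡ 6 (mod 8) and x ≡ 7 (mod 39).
46

Using Chinese Remainder Theorem:
M = 8 × 39 = 312
M1 = 39, M2 = 8
y1 = 39^(-1) mod 8 = 7
y2 = 8^(-1) mod 39 = 5
x = (6×39×7 + 7×8×5) mod 312 = 46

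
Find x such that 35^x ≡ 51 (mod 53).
3

Baby-step giant-step with step n = ⌈√53⌉ = 8.
Baby steps 35^j mod 53 (j:value) for j=0..7: 0:1, 1:35, 2:6, 3:51, 4:36, 5:41, 6:4, 7:34.
h = 51 is already in the table at j=3, so x = 3.
Check: 35^3 ≡ 51 (mod 53).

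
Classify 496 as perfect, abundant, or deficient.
perfect

Proper divisors of 496: sum = 1 + 2 + 4 + 8 + 16 + 31 + 62 + 124 + 248 = 496
Since 496 = 496, 496 is perfect.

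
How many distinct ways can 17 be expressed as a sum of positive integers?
297

p(n) counts ways to write n as a sum of positive integers (order ignored).
Euler's pentagonal recurrence: p(k) = p(k-1) + p(k-2) - p(k-5) - p(k-7) + p(k-12) + p(k-15) - ... (offsets j(3j∓1)/2, signs ++--, p(0)=1, p(<0)=0).
DP table for k = 0..16: p(0)=1, p(1)=1, p(2)=2, p(3)=3, p(4)=5, p(5)=7, p(6)=11, p(7)=15, p(8)=22, p(9)=30, p(10)=42, p(11)=56, p(12)=77, p(13)=101, p(14)=135, p(15)=176, p(16)=231.
Final step: p(17) = p(16) + p(15) - p(12) - p(10) + p(5) + p(2)
= 231 + 176 - 77 - 42 + 7 + 2
= 297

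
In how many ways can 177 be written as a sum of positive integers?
522115831195

p(n) counts ways to write n as a sum of positive integers (order ignored).
Euler's pentagonal recurrence: p(k) = p(k-1) + p(k-2) - p(k-5) - p(k-7) + p(k-12) + p(k-15) - ... (offsets j(3j∓1)/2, signs ++--, p(0)=1, p(<0)=0).
DP table for k = 0..176: p(0)=1, p(1)=1, p(2)=2, p(3)=3, p(4)=5, p(5)=7, p(6)=11, p(7)=15, p(8)=22, p(9)=30, p(10)=42, p(11)=56, p(12)=77, p(13)=101, p(14)=135, p(15)=176, p(16)=231, p(17)=297, p(18)=385, p(19)=490, p(20)=627, p(21)=792, p(22)=1002, p(23)=1255, p(24)=1575, p(25)=1958, p(26)=2436, p(27)=3010, p(28)=3718, p(29)=4565, p(30)=5604, p(31)=6842, p(32)=8349, p(33)=10143, p(34)=12310, p(35)=14883, p(36)=17977, p(37)=21637, p(38)=26015, p(39)=31185, p(40)=37338, p(41)=44583, p(42)=53174, p(43)=63261, p(44)=75175, p(45)=89134, p(46)=105558, p(47)=124754, p(48)=147273, p(49)=173525, p(50)=204226, p(51)=239943, p(52)=281589, p(53)=329931, p(54)=386155, p(55)=451276, p(56)=526823, p(57)=614154, p(58)=715220, p(59)=831820, p(60)=966467, p(61)=1121505, p(62)=1300156, p(63)=1505499, p(64)=1741630, p(65)=2012558, p(66)=2323520, p(67)=2679689, p(68)=3087735, p(69)=3554345, p(70)=4087968, p(71)=4697205, p(72)=5392783, p(73)=6185689, p(74)=7089500, p(75)=8118264, p(76)=9289091, p(77)=10619863, p(78)=12132164, p(79)=13848650, p(80)=15796476, p(81)=18004327, p(82)=20506255, p(83)=23338469, p(84)=26543660, p(85)=30167357, p(86)=34262962, p(87)=38887673, p(88)=44108109, p(89)=49995925, p(90)=56634173, p(91)=64112359, p(92)=72533807, p(93)=82010177, p(94)=92669720, p(95)=104651419, p(96)=118114304, p(97)=133230930, p(98)=150198136, p(99)=169229875, p(100)=190569292, p(101)=214481126, p(102)=241265379, p(103)=271248950, p(104)=304801365, p(105)=342325709, p(106)=384276336, p(107)=431149389, p(108)=483502844, p(109)=541946240, p(110)=607163746, p(111)=679903203, p(112)=761002156, p(113)=851376628, p(114)=952050665, p(115)=1064144451, p(116)=1188908248, p(117)=1327710076, p(118)=1482074143, p(119)=1653668665, p(120)=1844349560, p(121)=2056148051, p(122)=2291320912, p(123)=2552338241, p(124)=2841940500, p(125)=3163127352, p(126)=3519222692, p(127)=3913864295, p(128)=4351078600, p(129)=4835271870, p(130)=5371315400, p(131)=5964539504, p(132)=6620830889, p(133)=7346629512, p(134)=8149040695, p(135)=9035836076, p(136)=10015581680, p(137)=11097645016, p(138)=12292341831, p(139)=13610949895, p(140)=15065878135, p(141)=16670689208, p(142)=18440293320, p(143)=20390982757, p(144)=22540654445, p(145)=24908858009, p(146)=27517052599, p(147)=30388671978, p(148)=33549419497, p(149)=37027355200, p(150)=40853235313, p(151)=45060624582, p(152)=49686288421, p(153)=54770336324, p(154)=60356673280, p(155)=66493182097, p(156)=73232243759, p(157)=80630964769, p(158)=88751778802, p(159)=97662728555, p(160)=107438159466, p(161)=118159068427, p(162)=129913904637, p(163)=142798995930, p(164)=156919475295, p(165)=172389800255, p(166)=189334822579, p(167)=207890420102, p(168)=228204732751, p(169)=250438925115, p(170)=274768617130, p(171)=301384802048, p(172)=330495499613, p(173)=362326859895, p(174)=397125074750, p(175)=435157697830, p(176)=476715857290.
Final step: p(177) = p(176) + p(175) - p(172) - p(170) + p(165) + p(162) - p(155) - p(151) + p(142) + p(137) - p(126) - p(120) + p(107) + p(100) - p(85) - p(77) + p(60) + p(51) - p(32) - p(22) + p(1)
= 476715857290 + 435157697830 - 330495499613 - 274768617130 + 172389800255 + 129913904637 - 66493182097 - 45060624582 + 18440293320 + 11097645016 - 3519222692 - 1844349560 + 431149389 + 190569292 - 30167357 - 10619863 + 966467 + 239943 - 8349 - 1002 + 1
= 522115831195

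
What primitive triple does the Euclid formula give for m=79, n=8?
(6177, 1264, 6305)

Euclid's formula: a = m² - n², b = 2mn, c = m² + n²
m = 79, n = 8
a = 79² - 8² = 6241 - 64 = 6177
b = 2 × 79 × 8 = 1264
c = 79² + 8² = 6241 + 64 = 6305
Verification: 6177² + 1264² = 38155329 + 1597696 = 39753025 = 6305² ✓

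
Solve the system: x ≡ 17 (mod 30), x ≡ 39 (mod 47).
227

Using Chinese Remainder Theorem:
M = 30 × 47 = 1410
M1 = 47, M2 = 30
y1 = 47^(-1) mod 30 = 23
y2 = 30^(-1) mod 47 = 11
x = (17×47×23 + 39×30×11) mod 1410 = 227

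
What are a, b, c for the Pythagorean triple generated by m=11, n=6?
(85, 132, 157)

Euclid's formula: a = m² - n², b = 2mn, c = m² + n²
m = 11, n = 6
a = 11² - 6² = 121 - 36 = 85
b = 2 × 11 × 6 = 132
c = 11² + 6² = 121 + 36 = 157
Verification: 85² + 132² = 7225 + 17424 = 24649 = 157² ✓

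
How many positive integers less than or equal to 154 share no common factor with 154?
60

154 = 2 × 7 × 11
φ(n) = n × ∏(1 - 1/p) for each prime p dividing n
φ(154) = 154 × (1 - 1/2) × (1 - 1/7) × (1 - 1/11) = 60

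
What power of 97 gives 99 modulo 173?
157

Baby-step giant-step with step n = ⌈√173⌉ = 14.
Baby steps 97^j mod 173 (j:value) for j=0..13: 0:1, 1:97, 2:67, 3:98, 4:164, 5:165, 6:89, 7:156, 8:81, 9:72, 10:64, 11:153, 12:136, 13:44.
Giant-step multiplier: 97^(-14) ≡ 97^(172-14) = 97^158 ≡ 88 (mod 173).
Giant steps γ_i = 99·88^i mod 173: γ_0=99, γ_1=62, γ_2=93, γ_3=53, γ_4=166, γ_5=76, γ_6=114, γ_7=171, γ_8=170, γ_9=82, γ_10=123, γ_11=98 (in table at j=3).
x = i·n + j = 11·14 + 3 = 157.
Check: 97^157 ≡ 99 (mod 173).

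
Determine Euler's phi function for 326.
162

326 = 2 × 163
φ(n) = n × ∏(1 - 1/p) for each prime p dividing n
φ(326) = 326 × (1 - 1/2) × (1 - 1/163) = 162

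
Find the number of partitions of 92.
72533807

p(n) counts ways to write n as a sum of positive integers (order ignored).
Euler's pentagonal recurrence: p(k) = p(k-1) + p(k-2) - p(k-5) - p(k-7) + p(k-12) + p(k-15) - ... (offsets j(3j∓1)/2, signs ++--, p(0)=1, p(<0)=0).
DP table for k = 0..91: p(0)=1, p(1)=1, p(2)=2, p(3)=3, p(4)=5, p(5)=7, p(6)=11, p(7)=15, p(8)=22, p(9)=30, p(10)=42, p(11)=56, p(12)=77, p(13)=101, p(14)=135, p(15)=176, p(16)=231, p(17)=297, p(18)=385, p(19)=490, p(20)=627, p(21)=792, p(22)=1002, p(23)=1255, p(24)=1575, p(25)=1958, p(26)=2436, p(27)=3010, p(28)=3718, p(29)=4565, p(30)=5604, p(31)=6842, p(32)=8349, p(33)=10143, p(34)=12310, p(35)=14883, p(36)=17977, p(37)=21637, p(38)=26015, p(39)=31185, p(40)=37338, p(41)=44583, p(42)=53174, p(43)=63261, p(44)=75175, p(45)=89134, p(46)=105558, p(47)=124754, p(48)=147273, p(49)=173525, p(50)=204226, p(51)=239943, p(52)=281589, p(53)=329931, p(54)=386155, p(55)=451276, p(56)=526823, p(57)=614154, p(58)=715220, p(59)=831820, p(60)=966467, p(61)=1121505, p(62)=1300156, p(63)=1505499, p(64)=1741630, p(65)=2012558, p(66)=2323520, p(67)=2679689, p(68)=3087735, p(69)=3554345, p(70)=4087968, p(71)=4697205, p(72)=5392783, p(73)=6185689, p(74)=7089500, p(75)=8118264, p(76)=9289091, p(77)=10619863, p(78)=12132164, p(79)=13848650, p(80)=15796476, p(81)=18004327, p(82)=20506255, p(83)=23338469, p(84)=26543660, p(85)=30167357, p(86)=34262962, p(87)=38887673, p(88)=44108109, p(89)=49995925, p(90)=56634173, p(91)=64112359.
Final step: p(92) = p(91) + p(90) - p(87) - p(85) + p(80) + p(77) - p(70) - p(66) + p(57) + p(52) - p(41) - p(35) + p(22) + p(15) - p(0)
= 64112359 + 56634173 - 38887673 - 30167357 + 15796476 + 10619863 - 4087968 - 2323520 + 614154 + 281589 - 44583 - 14883 + 1002 + 176 - 1
= 72533807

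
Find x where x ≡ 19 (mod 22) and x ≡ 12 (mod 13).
129

Using Chinese Remainder Theorem:
M = 22 × 13 = 286
M1 = 13, M2 = 22
y1 = 13^(-1) mod 22 = 17
y2 = 22^(-1) mod 13 = 3
x = (19×13×17 + 12×22×3) mod 286 = 129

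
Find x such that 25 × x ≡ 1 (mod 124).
5

gcd(25, 124) = 1, so the inverse exists.
Extended Euclidean algorithm on (124, 25):
124 = 4 × 25 + 24  ⟹  24 = (1)·124 + (-4)·25
25 = 1 × 24 + 1  ⟹  1 = (-1)·124 + (5)·25
So (5)·25 ≡ 1 (mod 124), i.e. 25^(-1) ≡ 5 (mod 124).
Check: 25 × 5 = 125 ≡ 1 (mod 124)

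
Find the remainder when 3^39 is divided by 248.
91

Repeated squaring. Binary of 39 = 100111.
3^1 ≡ 3 (mod 248); 3^2 ≡ 9 (mod 248); 3^4 ≡ 81 (mod 248); 3^8 ≡ 113 (mod 248); 3^16 ≡ 121 (mod 248); 3^32 ≡ 9 (mod 248)
3^39 = 3^1 × 3^2 × 3^4 × 3^32 ≡ 91 (mod 248)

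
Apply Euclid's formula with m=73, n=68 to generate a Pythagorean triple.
(705, 9928, 9953)

Euclid's formula: a = m² - n², b = 2mn, c = m² + n²
m = 73, n = 68
a = 73² - 68² = 5329 - 4624 = 705
b = 2 × 73 × 68 = 9928
c = 73² + 68² = 5329 + 4624 = 9953
Verification: 705² + 9928² = 497025 + 98565184 = 99062209 = 9953² ✓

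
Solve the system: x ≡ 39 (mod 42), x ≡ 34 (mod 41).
1551

Using Chinese Remainder Theorem:
M = 42 × 41 = 1722
M1 = 41, M2 = 42
y1 = 41^(-1) mod 42 = 41
y2 = 42^(-1) mod 41 = 1
x = (39×41×41 + 34×42×1) mod 1722 = 1551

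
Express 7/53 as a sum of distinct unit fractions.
1/8 + 1/142 + 1/30104

Greedy algorithm:
7/53: ceiling(53/7) = 8, use 1/8
3/424: ceiling(424/3) = 142, use 1/142
1/30104: ceiling(30104/1) = 30104, use 1/30104
Result: 7/53 = 1/8 + 1/142 + 1/30104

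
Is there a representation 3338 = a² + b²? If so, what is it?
23² + 53² (a=23, b=53)

Factorization: 3338 = 2 × 1669
By Fermat: n is sum of two squares iff every prime p ≡ 3 (mod 4) appears to even power.
All primes ≡ 3 (mod 4) appear to even power.
Search a = 0, 1, 2, … for 3338 - a² a perfect square: first hit at a = 23: 3338 - 529 = 2809 = 53².
3338 = 23² + 53² = 529 + 2809 ✓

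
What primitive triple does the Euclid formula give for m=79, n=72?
(1057, 11376, 11425)

Euclid's formula: a = m² - n², b = 2mn, c = m² + n²
m = 79, n = 72
a = 79² - 72² = 6241 - 5184 = 1057
b = 2 × 79 × 72 = 11376
c = 79² + 72² = 6241 + 5184 = 11425
Verification: 1057² + 11376² = 1117249 + 129413376 = 130530625 = 11425² ✓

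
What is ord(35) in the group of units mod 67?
33

67 is prime, so ord(35) divides φ(67) = 66.
Divisors of 66: 1, 2, 3, 6, 11, 22, 33, 66.
Repeated squaring: 35^1 ≡ 35, 35^2 ≡ 19, 35^4 ≡ 26, 35^8 ≡ 6, 35^16 ≡ 36, 35^32 ≡ 23, 35^64 ≡ 60 (mod 67).
Test 35^d mod 67 for each divisor d in increasing order:
35^1 ≡ 35
35^2 ≡ 19
35^3 = 35^2·35^1 ≡ 62
35^6 = 35^4·35^2 ≡ 25
35^11 = 35^8·35^2·35^1 ≡ 37
35^22 = 35^16·35^4·35^2 ≡ 29
35^33 = 35^32·35^1 ≡ 1  ← first divisor giving 1
The order is 33.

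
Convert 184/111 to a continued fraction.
[1; 1, 1, 1, 11, 1, 2]

Euclidean algorithm steps:
184 = 1 × 111 + 73
111 = 1 × 73 + 38
73 = 1 × 38 + 35
38 = 1 × 35 + 3
35 = 11 × 3 + 2
3 = 1 × 2 + 1
2 = 2 × 1 + 0
Continued fraction: [1; 1, 1, 1, 11, 1, 2]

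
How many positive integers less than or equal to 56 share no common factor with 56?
24

56 = 2^3 × 7
φ(n) = n × ∏(1 - 1/p) for each prime p dividing n
φ(56) = 56 × (1 - 1/2) × (1 - 1/7) = 24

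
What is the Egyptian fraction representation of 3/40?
1/14 + 1/280

Greedy algorithm:
3/40: ceiling(40/3) = 14, use 1/14
1/280: ceiling(280/1) = 280, use 1/280
Result: 3/40 = 1/14 + 1/280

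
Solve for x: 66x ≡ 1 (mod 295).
76

gcd(66, 295) = 1, so the inverse exists.
Extended Euclidean algorithm on (295, 66):
295 = 4 × 66 + 31  ⟹  31 = (1)·295 + (-4)·66
66 = 2 × 31 + 4  ⟹  4 = (-2)·295 + (9)·66
31 = 7 × 4 + 3  ⟹  3 = (15)·295 + (-67)·66
4 = 1 × 3 + 1  ⟹  1 = (-17)·295 + (76)·66
So (76)·66 ≡ 1 (mod 295), i.e. 66^(-1) ≡ 76 (mod 295).
Check: 66 × 76 = 5016 ≡ 1 (mod 295)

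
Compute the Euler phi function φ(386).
192

386 = 2 × 193
φ(n) = n × ∏(1 - 1/p) for each prime p dividing n
φ(386) = 386 × (1 - 1/2) × (1 - 1/193) = 192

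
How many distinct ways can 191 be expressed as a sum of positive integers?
1820701100652

p(n) counts ways to write n as a sum of positive integers (order ignored).
Euler's pentagonal recurrence: p(k) = p(k-1) + p(k-2) - p(k-5) - p(k-7) + p(k-12) + p(k-15) - ... (offsets j(3j∓1)/2, signs ++--, p(0)=1, p(<0)=0).
DP table for k = 0..190: p(0)=1, p(1)=1, p(2)=2, p(3)=3, p(4)=5, p(5)=7, p(6)=11, p(7)=15, p(8)=22, p(9)=30, p(10)=42, p(11)=56, p(12)=77, p(13)=101, p(14)=135, p(15)=176, p(16)=231, p(17)=297, p(18)=385, p(19)=490, p(20)=627, p(21)=792, p(22)=1002, p(23)=1255, p(24)=1575, p(25)=1958, p(26)=2436, p(27)=3010, p(28)=3718, p(29)=4565, p(30)=5604, p(31)=6842, p(32)=8349, p(33)=10143, p(34)=12310, p(35)=14883, p(36)=17977, p(37)=21637, p(38)=26015, p(39)=31185, p(40)=37338, p(41)=44583, p(42)=53174, p(43)=63261, p(44)=75175, p(45)=89134, p(46)=105558, p(47)=124754, p(48)=147273, p(49)=173525, p(50)=204226, p(51)=239943, p(52)=281589, p(53)=329931, p(54)=386155, p(55)=451276, p(56)=526823, p(57)=614154, p(58)=715220, p(59)=831820, p(60)=966467, p(61)=1121505, p(62)=1300156, p(63)=1505499, p(64)=1741630, p(65)=2012558, p(66)=2323520, p(67)=2679689, p(68)=3087735, p(69)=3554345, p(70)=4087968, p(71)=4697205, p(72)=5392783, p(73)=6185689, p(74)=7089500, p(75)=8118264, p(76)=9289091, p(77)=10619863, p(78)=12132164, p(79)=13848650, p(80)=15796476, p(81)=18004327, p(82)=20506255, p(83)=23338469, p(84)=26543660, p(85)=30167357, p(86)=34262962, p(87)=38887673, p(88)=44108109, p(89)=49995925, p(90)=56634173, p(91)=64112359, p(92)=72533807, p(93)=82010177, p(94)=92669720, p(95)=104651419, p(96)=118114304, p(97)=133230930, p(98)=150198136, p(99)=169229875, p(100)=190569292, p(101)=214481126, p(102)=241265379, p(103)=271248950, p(104)=304801365, p(105)=342325709, p(106)=384276336, p(107)=431149389, p(108)=483502844, p(109)=541946240, p(110)=607163746, p(111)=679903203, p(112)=761002156, p(113)=851376628, p(114)=952050665, p(115)=1064144451, p(116)=1188908248, p(117)=1327710076, p(118)=1482074143, p(119)=1653668665, p(120)=1844349560, p(121)=2056148051, p(122)=2291320912, p(123)=2552338241, p(124)=2841940500, p(125)=3163127352, p(126)=3519222692, p(127)=3913864295, p(128)=4351078600, p(129)=4835271870, p(130)=5371315400, p(131)=5964539504, p(132)=6620830889, p(133)=7346629512, p(134)=8149040695, p(135)=9035836076, p(136)=10015581680, p(137)=11097645016, p(138)=12292341831, p(139)=13610949895, p(140)=15065878135, p(141)=16670689208, p(142)=18440293320, p(143)=20390982757, p(144)=22540654445, p(145)=24908858009, p(146)=27517052599, p(147)=30388671978, p(148)=33549419497, p(149)=37027355200, p(150)=40853235313, p(151)=45060624582, p(152)=49686288421, p(153)=54770336324, p(154)=60356673280, p(155)=66493182097, p(156)=73232243759, p(157)=80630964769, p(158)=88751778802, p(159)=97662728555, p(160)=107438159466, p(161)=118159068427, p(162)=129913904637, p(163)=142798995930, p(164)=156919475295, p(165)=172389800255, p(166)=189334822579, p(167)=207890420102, p(168)=228204732751, p(169)=250438925115, p(170)=274768617130, p(171)=301384802048, p(172)=330495499613, p(173)=362326859895, p(174)=397125074750, p(175)=435157697830, p(176)=476715857290, p(177)=522115831195, p(178)=571701605655, p(179)=625846753120, p(180)=684957390936, p(181)=749474411781, p(182)=819876908323, p(183)=896684817527, p(184)=980462880430, p(185)=1071823774337, p(186)=1171432692373, p(187)=1280011042268, p(188)=1398341745571, p(189)=1527273599625, p(190)=1667727404093.
Final step: p(191) = p(190) + p(189) - p(186) - p(184) + p(179) + p(176) - p(169) - p(165) + p(156) + p(151) - p(140) - p(134) + p(121) + p(114) - p(99) - p(91) + p(74) + p(65) - p(46) - p(36) + p(15) + p(4)
= 1667727404093 + 1527273599625 - 1171432692373 - 980462880430 + 625846753120 + 476715857290 - 250438925115 - 172389800255 + 73232243759 + 45060624582 - 15065878135 - 8149040695 + 2056148051 + 952050665 - 169229875 - 64112359 + 7089500 + 2012558 - 105558 - 17977 + 176 + 5
= 1820701100652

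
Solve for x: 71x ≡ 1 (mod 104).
63

gcd(71, 104) = 1, so the inverse exists.
Extended Euclidean algorithm on (104, 71):
104 = 1 × 71 + 33  ⟹  33 = (1)·104 + (-1)·71
71 = 2 × 33 + 5  ⟹  5 = (-2)·104 + (3)·71
33 = 6 × 5 + 3  ⟹  3 = (13)·104 + (-19)·71
5 = 1 × 3 + 2  ⟹  2 = (-15)·104 + (22)·71
3 = 1 × 2 + 1  ⟹  1 = (28)·104 + (-41)·71
So (-41)·71 ≡ 1 (mod 104), i.e. 71^(-1) ≡ -41 ≡ 63 (mod 104).
Check: 71 × 63 = 4473 ≡ 1 (mod 104)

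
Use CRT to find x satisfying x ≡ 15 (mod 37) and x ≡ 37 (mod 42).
163

Using Chinese Remainder Theorem:
M = 37 × 42 = 1554
M1 = 42, M2 = 37
y1 = 42^(-1) mod 37 = 15
y2 = 37^(-1) mod 42 = 25
x = (15×42×15 + 37×37×25) mod 1554 = 163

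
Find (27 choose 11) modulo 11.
2

Using Lucas' theorem:
Write n=27 and k=11 in base 11:
n in base 11: [2, 5]
k in base 11: [1, 0]
C(27,11) mod 11 = ∏ C(n_i, k_i) mod 11
Digit binomials (mod 11): C(2,1) = 2; C(5,0) = 1
Product: 2 × 1 = 2 ≡ 2 (mod 11)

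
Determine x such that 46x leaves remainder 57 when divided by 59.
x ≡ 41 (mod 59)

gcd(46, 59) = 1, which divides 57, so solutions exist.
Find 46^(-1) mod 59 by the extended Euclidean algorithm:
59 = 1 × 46 + 13  ⟹  13 = (1)·59 + (-1)·46
46 = 3 × 13 + 7  ⟹  7 = (-3)·59 + (4)·46
13 = 1 × 7 + 6  ⟹  6 = (4)·59 + (-5)·46
7 = 1 × 6 + 1  ⟹  1 = (-7)·59 + (9)·46
So (9)·46 ≡ 1 (mod 59), i.e. 46^(-1) ≡ 9 (mod 59).
x ≡ 9 × 57 = 513 ≡ 41 (mod 59).
Check: 46 × 41 = 1886 ≡ 57 (mod 59).
Unique solution: x ≡ 41 (mod 59)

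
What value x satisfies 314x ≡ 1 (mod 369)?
161

gcd(314, 369) = 1, so the inverse exists.
Extended Euclidean algorithm on (369, 314):
369 = 1 × 314 + 55  ⟹  55 = (1)·369 + (-1)·314
314 = 5 × 55 + 39  ⟹  39 = (-5)·369 + (6)·314
55 = 1 × 39 + 16  ⟹  16 = (6)·369 + (-7)·314
39 = 2 × 16 + 7  ⟹  7 = (-17)·369 + (20)·314
16 = 2 × 7 + 2  ⟹  2 = (40)·369 + (-47)·314
7 = 3 × 2 + 1  ⟹  1 = (-137)·369 + (161)·314
So (161)·314 ≡ 1 (mod 369), i.e. 314^(-1) ≡ 161 (mod 369).
Check: 314 × 161 = 50554 ≡ 1 (mod 369)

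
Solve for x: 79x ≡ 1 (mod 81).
40

gcd(79, 81) = 1, so the inverse exists.
Extended Euclidean algorithm on (81, 79):
81 = 1 × 79 + 2  ⟹  2 = (1)·81 + (-1)·79
79 = 39 × 2 + 1  ⟹  1 = (-39)·81 + (40)·79
So (40)·79 ≡ 1 (mod 81), i.e. 79^(-1) ≡ 40 (mod 81).
Check: 79 × 40 = 3160 ≡ 1 (mod 81)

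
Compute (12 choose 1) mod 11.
1

Using Lucas' theorem:
Write n=12 and k=1 in base 11:
n in base 11: [1, 1]
k in base 11: [0, 1]
C(12,1) mod 11 = ∏ C(n_i, k_i) mod 11
Digit binomials (mod 11): C(1,0) = 1; C(1,1) = 1
Product: 1 × 1 = 1 ≡ 1 (mod 11)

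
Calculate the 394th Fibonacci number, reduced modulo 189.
55

Matrix identity: Q^n = [[F_(n+1), F_n], [F_n, F_(n-1)]] with Q = [[1,1],[1,0]].
n = 394 = 110001010₂. Square-and-multiply, entries mod 189:
Q^1 = [[1,1],[1,0]]
Q^3 = (Q^1)²·Q = [[3,2],[2,1]]
Q^6 = (Q^3)² = [[13,8],[8,5]]
Q^12 = (Q^6)² = [[44,144],[144,89]]
Q^24 = (Q^12)² = [[181,63],[63,118]]
Q^49 = (Q^24)²·Q = [[1,64],[64,126]]
Q^98 = (Q^49)² = [[128,1],[1,127]]
Q^197 = (Q^98)²·Q = [[8,131],[131,66]]
Q^394 = (Q^197)² = [[26,55],[55,160]]
F_394 mod 189 = Q^394[0][1] = 55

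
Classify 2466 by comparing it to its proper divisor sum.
abundant

Proper divisors of 2466: sum = 1 + 2 + 3 + 6 + 9 + 18 + 137 + 274 + 411 + 822 + 1233 = 2916
Since 2916 > 2466, 2466 is abundant.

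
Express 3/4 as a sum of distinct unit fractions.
1/2 + 1/4

Greedy algorithm:
3/4: ceiling(4/3) = 2, use 1/2
1/4: ceiling(4/1) = 4, use 1/4
Result: 3/4 = 1/2 + 1/4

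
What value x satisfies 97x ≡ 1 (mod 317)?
134

gcd(97, 317) = 1, so the inverse exists.
Extended Euclidean algorithm on (317, 97):
317 = 3 × 97 + 26  ⟹  26 = (1)·317 + (-3)·97
97 = 3 × 26 + 19  ⟹  19 = (-3)·317 + (10)·97
26 = 1 × 19 + 7  ⟹  7 = (4)·317 + (-13)·97
19 = 2 × 7 + 5  ⟹  5 = (-11)·317 + (36)·97
7 = 1 × 5 + 2  ⟹  2 = (15)·317 + (-49)·97
5 = 2 × 2 + 1  ⟹  1 = (-41)·317 + (134)·97
So (134)·97 ≡ 1 (mod 317), i.e. 97^(-1) ≡ 134 (mod 317).
Check: 97 × 134 = 12998 ≡ 1 (mod 317)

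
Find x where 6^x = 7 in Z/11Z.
3

Baby-step giant-step with step n = ⌈√11⌉ = 4.
Baby steps 6^j mod 11 (j:value) for j=0..3: 0:1, 1:6, 2:3, 3:7.
h = 7 is already in the table at j=3, so x = 3.
Check: 6^3 ≡ 7 (mod 11).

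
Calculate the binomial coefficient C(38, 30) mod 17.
0

Using Lucas' theorem:
Write n=38 and k=30 in base 17:
n in base 17: [2, 4]
k in base 17: [1, 13]
C(38,30) mod 17 = ∏ C(n_i, k_i) mod 17
Digit binomials (mod 17): C(2,1) = 2; C(4,13) = 0 (k_i > n_i)
Product: 2 × 0 = 0 ≡ 0 (mod 17)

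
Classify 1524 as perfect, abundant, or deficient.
abundant

Proper divisors of 1524: sum = 1 + 2 + 3 + 4 + 6 + 12 + 127 + 254 + 381 + 508 + 762 = 2060
Since 2060 > 1524, 1524 is abundant.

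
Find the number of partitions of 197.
3068829878530

p(n) counts ways to write n as a sum of positive integers (order ignored).
Euler's pentagonal recurrence: p(k) = p(k-1) + p(k-2) - p(k-5) - p(k-7) + p(k-12) + p(k-15) - ... (offsets j(3j∓1)/2, signs ++--, p(0)=1, p(<0)=0).
DP table for k = 0..196: p(0)=1, p(1)=1, p(2)=2, p(3)=3, p(4)=5, p(5)=7, p(6)=11, p(7)=15, p(8)=22, p(9)=30, p(10)=42, p(11)=56, p(12)=77, p(13)=101, p(14)=135, p(15)=176, p(16)=231, p(17)=297, p(18)=385, p(19)=490, p(20)=627, p(21)=792, p(22)=1002, p(23)=1255, p(24)=1575, p(25)=1958, p(26)=2436, p(27)=3010, p(28)=3718, p(29)=4565, p(30)=5604, p(31)=6842, p(32)=8349, p(33)=10143, p(34)=12310, p(35)=14883, p(36)=17977, p(37)=21637, p(38)=26015, p(39)=31185, p(40)=37338, p(41)=44583, p(42)=53174, p(43)=63261, p(44)=75175, p(45)=89134, p(46)=105558, p(47)=124754, p(48)=147273, p(49)=173525, p(50)=204226, p(51)=239943, p(52)=281589, p(53)=329931, p(54)=386155, p(55)=451276, p(56)=526823, p(57)=614154, p(58)=715220, p(59)=831820, p(60)=966467, p(61)=1121505, p(62)=1300156, p(63)=1505499, p(64)=1741630, p(65)=2012558, p(66)=2323520, p(67)=2679689, p(68)=3087735, p(69)=3554345, p(70)=4087968, p(71)=4697205, p(72)=5392783, p(73)=6185689, p(74)=7089500, p(75)=8118264, p(76)=9289091, p(77)=10619863, p(78)=12132164, p(79)=13848650, p(80)=15796476, p(81)=18004327, p(82)=20506255, p(83)=23338469, p(84)=26543660, p(85)=30167357, p(86)=34262962, p(87)=38887673, p(88)=44108109, p(89)=49995925, p(90)=56634173, p(91)=64112359, p(92)=72533807, p(93)=82010177, p(94)=92669720, p(95)=104651419, p(96)=118114304, p(97)=133230930, p(98)=150198136, p(99)=169229875, p(100)=190569292, p(101)=214481126, p(102)=241265379, p(103)=271248950, p(104)=304801365, p(105)=342325709, p(106)=384276336, p(107)=431149389, p(108)=483502844, p(109)=541946240, p(110)=607163746, p(111)=679903203, p(112)=761002156, p(113)=851376628, p(114)=952050665, p(115)=1064144451, p(116)=1188908248, p(117)=1327710076, p(118)=1482074143, p(119)=1653668665, p(120)=1844349560, p(121)=2056148051, p(122)=2291320912, p(123)=2552338241, p(124)=2841940500, p(125)=3163127352, p(126)=3519222692, p(127)=3913864295, p(128)=4351078600, p(129)=4835271870, p(130)=5371315400, p(131)=5964539504, p(132)=6620830889, p(133)=7346629512, p(134)=8149040695, p(135)=9035836076, p(136)=10015581680, p(137)=11097645016, p(138)=12292341831, p(139)=13610949895, p(140)=15065878135, p(141)=16670689208, p(142)=18440293320, p(143)=20390982757, p(144)=22540654445, p(145)=24908858009, p(146)=27517052599, p(147)=30388671978, p(148)=33549419497, p(149)=37027355200, p(150)=40853235313, p(151)=45060624582, p(152)=49686288421, p(153)=54770336324, p(154)=60356673280, p(155)=66493182097, p(156)=73232243759, p(157)=80630964769, p(158)=88751778802, p(159)=97662728555, p(160)=107438159466, p(161)=118159068427, p(162)=129913904637, p(163)=142798995930, p(164)=156919475295, p(165)=172389800255, p(166)=189334822579, p(167)=207890420102, p(168)=228204732751, p(169)=250438925115, p(170)=274768617130, p(171)=301384802048, p(172)=330495499613, p(173)=362326859895, p(174)=397125074750, p(175)=435157697830, p(176)=476715857290, p(177)=522115831195, p(178)=571701605655, p(179)=625846753120, p(180)=684957390936, p(181)=749474411781, p(182)=819876908323, p(183)=896684817527, p(184)=980462880430, p(185)=1071823774337, p(186)=1171432692373, p(187)=1280011042268, p(188)=1398341745571, p(189)=1527273599625, p(190)=1667727404093, p(191)=1820701100652, p(192)=1987276856363, p(193)=2168627105469, p(194)=2366022741845, p(195)=2580840212973, p(196)=2814570987591.
Final step: p(197) = p(196) + p(195) - p(192) - p(190) + p(185) + p(182) - p(175) - p(171) + p(162) + p(157) - p(146) - p(140) + p(127) + p(120) - p(105) - p(97) + p(80) + p(71) - p(52) - p(42) + p(21) + p(10)
= 2814570987591 + 2580840212973 - 1987276856363 - 1667727404093 + 1071823774337 + 819876908323 - 435157697830 - 301384802048 + 129913904637 + 80630964769 - 27517052599 - 15065878135 + 3913864295 + 1844349560 - 342325709 - 133230930 + 15796476 + 4697205 - 281589 - 53174 + 792 + 42
= 3068829878530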